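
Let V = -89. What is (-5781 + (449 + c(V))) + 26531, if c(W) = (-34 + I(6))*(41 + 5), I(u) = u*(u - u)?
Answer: 19635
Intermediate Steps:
I(u) = 0 (I(u) = u*0 = 0)
c(W) = -1564 (c(W) = (-34 + 0)*(41 + 5) = -34*46 = -1564)
(-5781 + (449 + c(V))) + 26531 = (-5781 + (449 - 1564)) + 26531 = (-5781 - 1115) + 26531 = -6896 + 26531 = 19635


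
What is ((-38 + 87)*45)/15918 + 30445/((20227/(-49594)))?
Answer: -1144493988305/15332066 ≈ -74647.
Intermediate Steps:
((-38 + 87)*45)/15918 + 30445/((20227/(-49594))) = (49*45)*(1/15918) + 30445/((20227*(-1/49594))) = 2205*(1/15918) + 30445/(-20227/49594) = 105/758 + 30445*(-49594/20227) = 105/758 - 1509889330/20227 = -1144493988305/15332066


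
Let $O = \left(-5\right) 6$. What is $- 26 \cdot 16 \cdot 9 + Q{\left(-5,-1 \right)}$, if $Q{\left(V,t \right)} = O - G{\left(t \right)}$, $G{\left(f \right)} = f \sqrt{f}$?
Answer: $-3774 + i \approx -3774.0 + 1.0 i$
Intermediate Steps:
$G{\left(f \right)} = f^{\frac{3}{2}}$
$O = -30$
$Q{\left(V,t \right)} = -30 - t^{\frac{3}{2}}$
$- 26 \cdot 16 \cdot 9 + Q{\left(-5,-1 \right)} = - 26 \cdot 16 \cdot 9 - \left(30 + \left(-1\right)^{\frac{3}{2}}\right) = \left(-26\right) 144 - \left(30 - i\right) = -3744 - \left(30 - i\right) = -3774 + i$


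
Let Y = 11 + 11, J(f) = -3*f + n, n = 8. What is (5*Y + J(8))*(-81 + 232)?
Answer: 14194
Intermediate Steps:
J(f) = 8 - 3*f (J(f) = -3*f + 8 = 8 - 3*f)
Y = 22
(5*Y + J(8))*(-81 + 232) = (5*22 + (8 - 3*8))*(-81 + 232) = (110 + (8 - 24))*151 = (110 - 16)*151 = 94*151 = 14194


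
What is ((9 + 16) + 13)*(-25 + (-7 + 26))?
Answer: -228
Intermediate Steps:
((9 + 16) + 13)*(-25 + (-7 + 26)) = (25 + 13)*(-25 + 19) = 38*(-6) = -228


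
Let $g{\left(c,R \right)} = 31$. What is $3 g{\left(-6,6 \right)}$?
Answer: $93$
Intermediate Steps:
$3 g{\left(-6,6 \right)} = 3 \cdot 31 = 93$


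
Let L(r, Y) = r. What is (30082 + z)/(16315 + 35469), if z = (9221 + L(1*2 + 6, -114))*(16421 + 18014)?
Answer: 317830697/51784 ≈ 6137.6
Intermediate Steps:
z = 317800615 (z = (9221 + (1*2 + 6))*(16421 + 18014) = (9221 + (2 + 6))*34435 = (9221 + 8)*34435 = 9229*34435 = 317800615)
(30082 + z)/(16315 + 35469) = (30082 + 317800615)/(16315 + 35469) = 317830697/51784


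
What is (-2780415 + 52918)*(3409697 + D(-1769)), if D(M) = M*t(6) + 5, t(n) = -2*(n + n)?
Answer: -9415750588526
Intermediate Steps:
t(n) = -4*n
D(M) = 5 - 24*M (D(M) = M*(-4*6) + 5 = M*(-24) + 5 = -24*M + 5 = 5 - 24*M)
(-2780415 + 52918)*(3409697 + D(-1769)) = (-2780415 + 52918)*(3409697 + (5 - 24*(-1769))) = -2727497*(3409697 + (5 + 42456)) = -2727497*(3409697 + 42461) = -2727497*3452158 = -9415750588526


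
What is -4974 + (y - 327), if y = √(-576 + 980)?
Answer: -5301 + 2*√101 ≈ -5280.9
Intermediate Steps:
y = 2*√101 (y = √404 = 2*√101 ≈ 20.100)
-4974 + (y - 327) = -4974 + (2*√101 - 327) = -4974 + (-327 + 2*√101) = -5301 + 2*√101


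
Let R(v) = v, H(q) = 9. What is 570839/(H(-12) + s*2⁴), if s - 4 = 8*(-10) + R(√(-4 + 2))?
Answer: -689002673/1457361 - 9133424*I*√2/1457361 ≈ -472.77 - 8.863*I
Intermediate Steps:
s = -76 + I*√2 (s = 4 + (8*(-10) + √(-4 + 2)) = 4 + (-80 + √(-2)) = 4 + (-80 + I*√2) = -76 + I*√2 ≈ -76.0 + 1.4142*I)
570839/(H(-12) + s*2⁴) = 570839/(9 + (-76 + I*√2)*2⁴) = 570839/(9 + (-76 + I*√2)*16) = 570839/(9 + (-1216 + 16*I*√2)) = 570839/(-1207 + 16*I*√2)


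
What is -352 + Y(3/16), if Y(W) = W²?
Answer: -90103/256 ≈ -351.96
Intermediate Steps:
-352 + Y(3/16) = -352 + (3/16)² = -352 + 9/256 = -90103/256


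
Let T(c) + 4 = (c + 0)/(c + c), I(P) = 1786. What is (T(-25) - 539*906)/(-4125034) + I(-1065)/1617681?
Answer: 1594683212123/13345978252308 ≈ 0.11949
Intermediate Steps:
T(c) = -7/2 (T(c) = -4 + (c + 0)/(c + c) = -4 + c/((2*c)) = -4 + c*(1/(2*c)) = -4 + 1/2 = -7/2)
(T(-25) - 539*906)/(-4125034) + I(-1065)/1617681 = (-7/2 - 539*906)/(-4125034) + 1786/1617681 = (-7/2 - 488334)*(-1/4125034) + 1786*(1/1617681) = -976675/2*(-1/4125034) + 1786/1617681 = 976675/8250068 + 1786/1617681 = 1594683212123/13345978252308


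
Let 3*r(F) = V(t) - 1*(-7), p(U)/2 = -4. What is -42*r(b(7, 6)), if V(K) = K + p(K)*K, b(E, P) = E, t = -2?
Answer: -294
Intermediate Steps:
p(U) = -8 (p(U) = 2*(-4) = -8)
V(K) = -7*K (V(K) = K - 8*K = -7*K)
r(F) = 7 (r(F) = (-7*(-2) - 1*(-7))/3 = (14 + 7)/3 = (⅓)*21 = 7)
-42*r(b(7, 6)) = -42*7 = -294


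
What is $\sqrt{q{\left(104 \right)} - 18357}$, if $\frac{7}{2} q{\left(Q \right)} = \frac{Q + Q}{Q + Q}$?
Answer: $\frac{i \sqrt{899479}}{7} \approx 135.49 i$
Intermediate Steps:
$q{\left(Q \right)} = \frac{2}{7}$ ($q{\left(Q \right)} = \frac{2 \frac{Q + Q}{Q + Q}}{7} = \frac{2 \frac{2 Q}{2 Q}}{7} = \frac{2 \cdot 2 Q \frac{1}{2 Q}}{7} = \frac{2}{7} \cdot 1 = \frac{2}{7}$)
$\sqrt{q{\left(104 \right)} - 18357} = \sqrt{\frac{2}{7} - 18357} = \sqrt{- \frac{128497}{7}} = \frac{i \sqrt{899479}}{7}$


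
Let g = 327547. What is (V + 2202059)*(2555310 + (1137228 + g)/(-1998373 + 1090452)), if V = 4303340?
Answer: 15092643725246323265/907921 ≈ 1.6623e+13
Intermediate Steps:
(V + 2202059)*(2555310 + (1137228 + g)/(-1998373 + 1090452)) = (4303340 + 2202059)*(2555310 + (1137228 + 327547)/(-1998373 + 1090452)) = 6505399*(2555310 + 1464775/(-907921)) = 6505399*(2555310 + 1464775*(-1/907921)) = 6505399*(2555310 - 1464775/907921) = 6505399*(2320018145735/907921) = 15092643725246323265/907921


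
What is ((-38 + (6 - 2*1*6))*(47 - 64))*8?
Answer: 5984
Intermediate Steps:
((-38 + (6 - 2*1*6))*(47 - 64))*8 = ((-38 + (6 - 2*6))*(-17))*8 = ((-38 + (6 - 12))*(-17))*8 = ((-38 - 6)*(-17))*8 = -44*(-17)*8 = 748*8 = 5984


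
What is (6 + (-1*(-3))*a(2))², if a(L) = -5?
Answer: 81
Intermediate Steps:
(6 + (-1*(-3))*a(2))² = (6 - 1*(-3)*(-5))² = (6 + 3*(-5))² = (6 - 15)² = (-9)² = 81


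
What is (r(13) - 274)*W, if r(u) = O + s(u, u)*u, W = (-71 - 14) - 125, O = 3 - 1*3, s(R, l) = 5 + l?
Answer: 8400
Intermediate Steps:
O = 0 (O = 3 - 3 = 0)
W = -210 (W = -85 - 125 = -210)
r(u) = u*(5 + u) (r(u) = 0 + (5 + u)*u = 0 + u*(5 + u) = u*(5 + u))
(r(13) - 274)*W = (13*(5 + 13) - 274)*(-210) = (13*18 - 274)*(-210) = (234 - 274)*(-210) = -40*(-210) = 8400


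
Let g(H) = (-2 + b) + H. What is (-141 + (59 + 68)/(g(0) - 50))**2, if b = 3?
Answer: 49505296/2401 ≈ 20619.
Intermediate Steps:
g(H) = 1 + H (g(H) = (-2 + 3) + H = 1 + H)
(-141 + (59 + 68)/(g(0) - 50))**2 = (-141 + (59 + 68)/((1 + 0) - 50))**2 = (-141 + 127/(1 - 50))**2 = (-141 + 127/(-49))**2 = (-141 + 127*(-1/49))**2 = (-141 - 127/49)**2 = (-7036/49)**2 = 49505296/2401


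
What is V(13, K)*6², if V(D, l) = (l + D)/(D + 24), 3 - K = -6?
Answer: 792/37 ≈ 21.405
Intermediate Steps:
K = 9 (K = 3 - 1*(-6) = 3 + 6 = 9)
V(D, l) = (D + l)/(24 + D)
V(13, K)*6² = ((13 + 9)/(24 + 13))*6² = (22/37)*36 = 792/37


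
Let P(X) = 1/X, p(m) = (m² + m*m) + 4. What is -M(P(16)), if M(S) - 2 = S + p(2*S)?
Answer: -195/32 ≈ -6.0938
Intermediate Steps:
p(m) = 4 + 2*m² (p(m) = (m² + m²) + 4 = 2*m² + 4 = 4 + 2*m²)
M(S) = 6 + S + 8*S² (M(S) = 2 + (S + (4 + 2*(2*S)²)) = 2 + (S + (4 + 2*(4*S²))) = 2 + (S + (4 + 8*S²)) = 2 + (4 + S + 8*S²) = 6 + S + 8*S²)
-M(P(16)) = -(6 + 1/16 + 8*(1/16)²) = -(6 + 1/16 + 8*(1/256)) = -(6 + 1/16 + 1/32) = -1*195/32 = -195/32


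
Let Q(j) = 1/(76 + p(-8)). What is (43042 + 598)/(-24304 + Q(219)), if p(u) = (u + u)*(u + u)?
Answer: -14488480/8068927 ≈ -1.7956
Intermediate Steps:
p(u) = 4*u² (p(u) = (2*u)*(2*u) = 4*u²)
Q(j) = 1/332 (Q(j) = 1/(76 + 4*(-8)²) = 1/(76 + 4*64) = 1/(76 + 256) = 1/332)
(43042 + 598)/(-24304 + Q(219)) = (43042 + 598)/(-24304 + 1/332) = 43640/(-8068927/332) = 43640*(-332/8068927) = -14488480/8068927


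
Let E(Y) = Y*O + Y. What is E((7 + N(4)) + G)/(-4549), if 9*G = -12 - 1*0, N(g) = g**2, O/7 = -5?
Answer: 2210/13647 ≈ 0.16194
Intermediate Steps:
O = -35 (O = 7*(-5) = -35)
G = -4/3 (G = (-12 - 1*0)/9 = (-12 + 0)/9 = (1/9)*(-12) = -4/3 ≈ -1.3333)
E(Y) = -34*Y (E(Y) = Y*(-35) + Y = -35*Y + Y = -34*Y)
E((7 + N(4)) + G)/(-4549) = -34*((7 + 4**2) - 4/3)/(-4549) = -34*((7 + 16) - 4/3)*(-1/4549) = -34*(23 - 4/3)*(-1/4549) = -34*65/3*(-1/4549) = -2210/3*(-1/4549) = 2210/13647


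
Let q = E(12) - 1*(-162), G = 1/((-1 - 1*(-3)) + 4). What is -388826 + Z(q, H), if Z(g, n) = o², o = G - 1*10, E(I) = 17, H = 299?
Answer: -13994255/36 ≈ -3.8873e+5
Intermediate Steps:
G = ⅙ (G = 1/((-1 + 3) + 4) = 1/(2 + 4) = 1/6 = ⅙ ≈ 0.16667)
o = -59/6 (o = ⅙ - 1*10 = ⅙ - 10 = -59/6 ≈ -9.8333)
q = 179 (q = 17 - 1*(-162) = 17 + 162 = 179)
Z(g, n) = 3481/36 (Z(g, n) = (-59/6)² = 3481/36)
-388826 + Z(q, H) = -388826 + 3481/36 = -13994255/36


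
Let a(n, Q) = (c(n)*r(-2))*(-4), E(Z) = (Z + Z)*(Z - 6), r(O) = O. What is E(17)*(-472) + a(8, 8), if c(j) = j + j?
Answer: -176400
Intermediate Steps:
E(Z) = 2*Z*(-6 + Z) (E(Z) = (2*Z)*(-6 + Z) = 2*Z*(-6 + Z))
c(j) = 2*j
a(n, Q) = 16*n (a(n, Q) = ((2*n)*(-2))*(-4) = -4*n*(-4) = 16*n)
E(17)*(-472) + a(8, 8) = (2*17*(-6 + 17))*(-472) + 16*8 = (2*17*11)*(-472) + 128 = 374*(-472) + 128 = -176528 + 128 = -176400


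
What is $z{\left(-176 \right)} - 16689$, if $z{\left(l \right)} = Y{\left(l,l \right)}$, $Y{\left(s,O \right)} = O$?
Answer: $-16865$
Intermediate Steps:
$z{\left(l \right)} = l$
$z{\left(-176 \right)} - 16689 = -176 - 16689 = -16865$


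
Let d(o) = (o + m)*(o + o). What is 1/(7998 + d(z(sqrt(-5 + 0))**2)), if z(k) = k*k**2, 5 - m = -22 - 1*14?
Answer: 1/28998 ≈ 3.4485e-5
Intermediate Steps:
m = 41 (m = 5 - (-22 - 1*14) = 5 - (-22 - 14) = 5 - 1*(-36) = 5 + 36 = 41)
z(k) = k**3
d(o) = 2*o*(41 + o) (d(o) = (o + 41)*(o + o) = (41 + o)*(2*o) = 2*o*(41 + o))
1/(7998 + d(z(sqrt(-5 + 0))**2)) = 1/(7998 + 2*((sqrt(-5 + 0))**3)**2*(41 + ((sqrt(-5 + 0))**3)**2)) = 1/(7998 + 2*((sqrt(-5))**3)**2*(41 + ((sqrt(-5))**3)**2)) = 1/(7998 + 2*((I*sqrt(5))**3)**2*(41 + ((I*sqrt(5))**3)**2)) = 1/(7998 + 2*(-5*I*sqrt(5))**2*(41 + (-5*I*sqrt(5))**2)) = 1/(7998 + 2*(-125)*(41 - 125)) = 1/(7998 + 2*(-125)*(-84)) = 1/(7998 + 21000) = 1/28998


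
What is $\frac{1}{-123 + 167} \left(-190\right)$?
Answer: $- \frac{95}{22} \approx -4.3182$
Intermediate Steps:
$\frac{1}{-123 + 167} \left(-190\right) = \frac{1}{44} \left(-190\right) = - \frac{95}{22}$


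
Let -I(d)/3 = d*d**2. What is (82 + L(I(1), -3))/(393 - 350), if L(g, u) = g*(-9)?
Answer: 109/43 ≈ 2.5349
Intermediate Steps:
I(d) = -3*d**3 (I(d) = -3*d*d**2 = -3*d**3)
L(g, u) = -9*g
(82 + L(I(1), -3))/(393 - 350) = (82 - (-27)*1**3)/(393 - 350) = (82 - (-27))/43 = (82 - 9*(-3))*(1/43) = (82 + 27)*(1/43) = 109*(1/43) = 109/43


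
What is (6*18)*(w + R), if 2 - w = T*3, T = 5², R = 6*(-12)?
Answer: -15660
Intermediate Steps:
R = -72
T = 25
w = -73 (w = 2 - 25*3 = 2 - 1*75 = 2 - 75 = -73)
(6*18)*(w + R) = (6*18)*(-73 - 72) = 108*(-145) = -15660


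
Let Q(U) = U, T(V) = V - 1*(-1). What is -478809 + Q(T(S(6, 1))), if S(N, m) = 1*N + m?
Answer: -478801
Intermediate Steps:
S(N, m) = N + m
T(V) = 1 + V (T(V) = V + 1 = 1 + V)
-478809 + Q(T(S(6, 1))) = -478809 + (1 + (6 + 1)) = -478809 + (1 + 7) = -478809 + 8 = -478801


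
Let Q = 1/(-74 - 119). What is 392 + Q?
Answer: 75655/193 ≈ 391.99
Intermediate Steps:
Q = -1/193 (Q = 1/(-193) = -1/193 ≈ -0.0051813)
392 + Q = 392 - 1/193 = 75655/193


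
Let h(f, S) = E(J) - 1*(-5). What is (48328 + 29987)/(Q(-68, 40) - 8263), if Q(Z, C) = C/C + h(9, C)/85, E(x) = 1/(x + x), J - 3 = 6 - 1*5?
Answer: -53254200/5618119 ≈ -9.4790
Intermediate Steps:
J = 4 (J = 3 + (6 - 1*5) = 3 + (6 - 5) = 3 + 1 = 4)
E(x) = 1/(2*x)
h(f, S) = 41/8 (h(f, S) = (½)/4 - 1*(-5) = (½)*(¼) + 5 = ⅛ + 5 = 41/8)
Q(Z, C) = 721/680 (Q(Z, C) = C/C + (41/8)/85 = 1 + (41/8)*(1/85) = 1 + 41/680 = 721/680)
(48328 + 29987)/(Q(-68, 40) - 8263) = (48328 + 29987)/(721/680 - 8263) = 78315/(-5618119/680) = 78315*(-680/5618119) = -53254200/5618119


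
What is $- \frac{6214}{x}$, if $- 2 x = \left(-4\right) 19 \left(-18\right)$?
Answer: $\frac{3107}{342} \approx 9.0848$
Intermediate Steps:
$x = -684$ ($x = - \frac{\left(-4\right) 19 \left(-18\right)}{2} = - \frac{\left(-76\right) \left(-18\right)}{2} = \left(- \frac{1}{2}\right) 1368 = -684$)
$- \frac{6214}{x} = - \frac{6214}{-684} = \left(-6214\right) \left(- \frac{1}{684}\right) = \frac{3107}{342}$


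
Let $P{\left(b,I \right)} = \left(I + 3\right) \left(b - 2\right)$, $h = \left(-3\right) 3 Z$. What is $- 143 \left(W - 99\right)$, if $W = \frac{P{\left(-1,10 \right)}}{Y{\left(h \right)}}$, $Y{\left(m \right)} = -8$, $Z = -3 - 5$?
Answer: $\frac{107679}{8} \approx 13460.0$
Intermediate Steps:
$Z = -8$ ($Z = -3 - 5 = -8$)
$h = 72$ ($h = \left(-3\right) 3 \left(-8\right) = \left(-9\right) \left(-8\right) = 72$)
$P{\left(b,I \right)} = \left(-2 + b\right) \left(3 + I\right)$ ($P{\left(b,I \right)} = \left(3 + I\right) \left(-2 + b\right) = \left(-2 + b\right) \left(3 + I\right)$)
$W = \frac{39}{8}$ ($W = \frac{-6 - 20 + 3 \left(-1\right) + 10 \left(-1\right)}{-8} = \left(-6 - 20 - 3 - 10\right) \left(- \frac{1}{8}\right) = \left(-39\right) \left(- \frac{1}{8}\right) = \frac{39}{8} \approx 4.875$)
$- 143 \left(W - 99\right) = - 143 \left(\frac{39}{8} - 99\right) = \left(-143\right) \left(- \frac{753}{8}\right) = \frac{107679}{8}$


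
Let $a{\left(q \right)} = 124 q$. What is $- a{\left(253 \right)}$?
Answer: $-31372$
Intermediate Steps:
$- a{\left(253 \right)} = - 124 \cdot 253 = \left(-1\right) 31372 = -31372$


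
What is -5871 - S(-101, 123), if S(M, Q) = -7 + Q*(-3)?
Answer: -5495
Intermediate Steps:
S(M, Q) = -7 - 3*Q
-5871 - S(-101, 123) = -5871 - (-7 - 3*123) = -5871 - (-7 - 369) = -5871 - 1*(-376) = -5871 + 376 = -5495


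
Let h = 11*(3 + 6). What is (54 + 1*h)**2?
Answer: 23409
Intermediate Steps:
h = 99 (h = 11*9 = 99)
(54 + 1*h)**2 = (54 + 1*99)**2 = (54 + 99)**2 = 153**2 = 23409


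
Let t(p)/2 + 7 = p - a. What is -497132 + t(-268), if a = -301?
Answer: -497080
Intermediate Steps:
t(p) = 588 + 2*p (t(p) = -14 + 2*(p - 1*(-301)) = -14 + 2*(p + 301) = -14 + 2*(301 + p) = -14 + (602 + 2*p) = 588 + 2*p)
-497132 + t(-268) = -497132 + (588 + 2*(-268)) = -497132 + (588 - 536) = -497132 + 52 = -497080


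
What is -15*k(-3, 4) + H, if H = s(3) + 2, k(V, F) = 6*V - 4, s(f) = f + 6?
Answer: 341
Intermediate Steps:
s(f) = 6 + f
k(V, F) = -4 + 6*V
H = 11 (H = (6 + 3) + 2 = 9 + 2 = 11)
-15*k(-3, 4) + H = -15*(-4 + 6*(-3)) + 11 = -15*(-4 - 18) + 11 = -15*(-22) + 11 = 330 + 11 = 341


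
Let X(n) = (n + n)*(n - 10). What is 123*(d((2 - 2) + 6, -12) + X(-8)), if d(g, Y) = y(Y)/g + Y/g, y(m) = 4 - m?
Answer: 35506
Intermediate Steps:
X(n) = 2*n*(-10 + n) (X(n) = (2*n)*(-10 + n) = 2*n*(-10 + n))
d(g, Y) = Y/g + (4 - Y)/g (d(g, Y) = (4 - Y)/g + Y/g = Y/g + (4 - Y)/g)
123*(d((2 - 2) + 6, -12) + X(-8)) = 123*(4/((2 - 2) + 6) + 2*(-8)*(-10 - 8)) = 123*(4/(0 + 6) + 2*(-8)*(-18)) = 123*(4/6 + 288) = 123*(4*(⅙) + 288) = 123*(⅔ + 288) = 123*(866/3) = 35506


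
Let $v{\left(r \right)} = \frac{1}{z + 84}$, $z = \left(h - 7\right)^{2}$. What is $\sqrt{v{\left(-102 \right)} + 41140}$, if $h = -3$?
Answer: $\frac{\sqrt{348209006}}{92} \approx 202.83$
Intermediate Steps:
$z = 100$ ($z = \left(-3 - 7\right)^{2} = \left(-10\right)^{2} = 100$)
$v{\left(r \right)} = \frac{1}{184}$ ($v{\left(r \right)} = \frac{1}{100 + 84} = \frac{1}{184}$)
$\sqrt{v{\left(-102 \right)} + 41140} = \sqrt{\frac{1}{184} + 41140} = \sqrt{\frac{7569761}{184}} = \frac{\sqrt{348209006}}{92}$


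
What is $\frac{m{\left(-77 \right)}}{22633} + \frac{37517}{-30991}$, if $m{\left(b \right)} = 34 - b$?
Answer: $- \frac{845682260}{701419303} \approx -1.2057$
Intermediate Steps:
$\frac{m{\left(-77 \right)}}{22633} + \frac{37517}{-30991} = \frac{34 - -77}{22633} + \frac{37517}{-30991} = \left(34 + 77\right) \frac{1}{22633} + 37517 \left(- \frac{1}{30991}\right) = 111 \cdot \frac{1}{22633} - \frac{37517}{30991} = \frac{111}{22633} - \frac{37517}{30991} = - \frac{845682260}{701419303}$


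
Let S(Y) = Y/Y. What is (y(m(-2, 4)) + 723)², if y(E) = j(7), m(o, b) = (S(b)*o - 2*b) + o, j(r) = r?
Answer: 532900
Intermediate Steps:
S(Y) = 1
m(o, b) = -2*b + 2*o (m(o, b) = (1*o - 2*b) + o = (o - 2*b) + o = -2*b + 2*o)
y(E) = 7
(y(m(-2, 4)) + 723)² = (7 + 723)² = 730² = 532900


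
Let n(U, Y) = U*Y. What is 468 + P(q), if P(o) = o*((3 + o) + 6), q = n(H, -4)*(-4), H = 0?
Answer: 468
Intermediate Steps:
q = 0 (q = (0*(-4))*(-4) = 0*(-4) = 0)
P(o) = o*(9 + o)
468 + P(q) = 468 + 0*(9 + 0) = 468 + 0*9 = 468 + 0 = 468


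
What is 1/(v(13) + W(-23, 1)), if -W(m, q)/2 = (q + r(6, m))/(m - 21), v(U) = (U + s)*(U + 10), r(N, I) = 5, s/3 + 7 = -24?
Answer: -11/20237 ≈ -0.00054356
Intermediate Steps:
s = -93 (s = -21 + 3*(-24) = -21 - 72 = -93)
v(U) = (-93 + U)*(10 + U) (v(U) = (U - 93)*(U + 10) = (-93 + U)*(10 + U))
W(m, q) = -2*(5 + q)/(-21 + m) (W(m, q) = -2*(q + 5)/(m - 21) = -2*(5 + q)/(-21 + m))
1/(v(13) + W(-23, 1)) = 1/((-930 + 13² - 83*13) + 2*(-5 - 1*1)/(-21 - 23)) = 1/((-930 + 169 - 1079) + 2*(-5 - 1)/(-44)) = 1/(-1840 + 2*(-1/44)*(-6)) = 1/(-1840 + 3/11) = 1/(-20237/11) = -11/20237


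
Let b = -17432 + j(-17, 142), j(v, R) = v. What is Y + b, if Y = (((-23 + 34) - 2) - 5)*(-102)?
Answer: -17857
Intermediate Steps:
Y = -408 (Y = ((11 - 2) - 5)*(-102) = (9 - 5)*(-102) = 4*(-102) = -408)
b = -17449 (b = -17432 - 17 = -17449)
Y + b = -408 - 17449 = -17857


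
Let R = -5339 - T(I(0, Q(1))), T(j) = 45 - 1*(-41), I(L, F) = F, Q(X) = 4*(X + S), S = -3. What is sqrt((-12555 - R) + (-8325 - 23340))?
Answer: I*sqrt(38795) ≈ 196.96*I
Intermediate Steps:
Q(X) = -12 + 4*X (Q(X) = 4*(X - 3) = 4*(-3 + X) = -12 + 4*X)
T(j) = 86 (T(j) = 45 + 41 = 86)
R = -5425 (R = -5339 - 1*86 = -5339 - 86 = -5425)
sqrt((-12555 - R) + (-8325 - 23340)) = sqrt((-12555 - 1*(-5425)) + (-8325 - 23340)) = sqrt((-12555 + 5425) - 31665) = sqrt(-7130 - 31665) = sqrt(-38795) = I*sqrt(38795)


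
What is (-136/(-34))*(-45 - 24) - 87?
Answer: -363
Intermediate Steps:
(-136/(-34))*(-45 - 24) - 87 = -136*(-1/34)*(-69) - 87 = 4*(-69) - 87 = -276 - 87 = -363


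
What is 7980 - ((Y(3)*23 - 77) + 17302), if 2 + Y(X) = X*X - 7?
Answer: -9245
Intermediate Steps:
Y(X) = -9 + X² (Y(X) = -2 + (X*X - 7) = -2 + (X² - 7) = -2 + (-7 + X²) = -9 + X²)
7980 - ((Y(3)*23 - 77) + 17302) = 7980 - (((-9 + 3²)*23 - 77) + 17302) = 7980 - (((-9 + 9)*23 - 77) + 17302) = 7980 - ((0*23 - 77) + 17302) = 7980 - ((0 - 77) + 17302) = 7980 - (-77 + 17302) = 7980 - 1*17225 = 7980 - 17225 = -9245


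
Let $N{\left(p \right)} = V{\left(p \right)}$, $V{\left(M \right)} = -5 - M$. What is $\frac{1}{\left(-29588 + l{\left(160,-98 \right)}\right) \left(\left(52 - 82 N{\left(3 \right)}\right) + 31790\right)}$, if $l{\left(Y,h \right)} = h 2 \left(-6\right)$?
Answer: $- \frac{1}{923333176} \approx -1.083 \cdot 10^{-9}$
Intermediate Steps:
$N{\left(p \right)} = -5 - p$
$l{\left(Y,h \right)} = - 12 h$ ($l{\left(Y,h \right)} = 2 h \left(-6\right) = - 12 h$)
$\frac{1}{\left(-29588 + l{\left(160,-98 \right)}\right) \left(\left(52 - 82 N{\left(3 \right)}\right) + 31790\right)} = \frac{1}{\left(-29588 - -1176\right) \left(\left(52 - 82 \left(-5 - 3\right)\right) + 31790\right)} = \frac{1}{\left(-29588 + 1176\right) \left(\left(52 - 82 \left(-5 - 3\right)\right) + 31790\right)} = \frac{1}{\left(-28412\right) \left(\left(52 - -656\right) + 31790\right)} = - \frac{1}{28412 \left(\left(52 + 656\right) + 31790\right)} = - \frac{1}{28412 \left(708 + 31790\right)} = - \frac{1}{28412 \cdot 32498} = \left(- \frac{1}{28412}\right) \frac{1}{32498} = - \frac{1}{923333176}$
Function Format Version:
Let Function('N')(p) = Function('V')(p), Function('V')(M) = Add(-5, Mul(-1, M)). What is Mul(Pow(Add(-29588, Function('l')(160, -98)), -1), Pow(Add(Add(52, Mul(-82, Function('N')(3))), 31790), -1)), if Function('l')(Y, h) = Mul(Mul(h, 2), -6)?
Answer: Rational(-1, 923333176) ≈ -1.0830e-9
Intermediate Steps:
Function('N')(p) = Add(-5, Mul(-1, p))
Function('l')(Y, h) = Mul(-12, h) (Function('l')(Y, h) = Mul(Mul(2, h), -6) = Mul(-12, h))
Mul(Pow(Add(-29588, Function('l')(160, -98)), -1), Pow(Add(Add(52, Mul(-82, Function('N')(3))), 31790), -1)) = Mul(Pow(Add(-29588, Mul(-12, -98)), -1), Pow(Add(Add(52, Mul(-82, Add(-5, Mul(-1, 3)))), 31790), -1)) = Mul(Pow(Add(-29588, 1176), -1), Pow(Add(Add(52, Mul(-82, Add(-5, -3))), 31790), -1)) = Mul(Pow(-28412, -1), Pow(Add(Add(52, Mul(-82, -8)), 31790), -1)) = Mul(Rational(-1, 28412), Pow(Add(Add(52, 656), 31790), -1)) = Mul(Rational(-1, 28412), Pow(Add(708, 31790), -1)) = Mul(Rational(-1, 28412), Pow(32498, -1)) = Mul(Rational(-1, 28412), Rational(1, 32498)) = Rational(-1, 923333176)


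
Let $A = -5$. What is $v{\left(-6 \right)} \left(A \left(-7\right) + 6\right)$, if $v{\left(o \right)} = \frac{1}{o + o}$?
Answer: $- \frac{41}{12} \approx -3.4167$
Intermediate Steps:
$v{\left(o \right)} = \frac{1}{2 o}$
$v{\left(-6 \right)} \left(A \left(-7\right) + 6\right) = \frac{1}{2 \left(-6\right)} \left(\left(-5\right) \left(-7\right) + 6\right) = \frac{1}{2} \left(- \frac{1}{6}\right) \left(35 + 6\right) = \left(- \frac{1}{12}\right) 41 = - \frac{41}{12}$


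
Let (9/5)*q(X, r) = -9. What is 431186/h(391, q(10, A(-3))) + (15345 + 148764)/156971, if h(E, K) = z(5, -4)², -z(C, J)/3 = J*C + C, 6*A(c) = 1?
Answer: 68016018331/317866275 ≈ 213.98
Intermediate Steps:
A(c) = ⅙ (A(c) = (⅙)*1 = ⅙)
z(C, J) = -3*C - 3*C*J (z(C, J) = -3*(J*C + C) = -3*(C*J + C) = -3*(C + C*J) = -3*C - 3*C*J)
q(X, r) = -5 (q(X, r) = (5/9)*(-9) = -5)
h(E, K) = 2025 (h(E, K) = (-3*5*(1 - 4))² = (-3*5*(-3))² = 45² = 2025)
431186/h(391, q(10, A(-3))) + (15345 + 148764)/156971 = 431186/2025 + (15345 + 148764)/156971 = 431186*(1/2025) + 164109*(1/156971) = 431186/2025 + 164109/156971 = 68016018331/317866275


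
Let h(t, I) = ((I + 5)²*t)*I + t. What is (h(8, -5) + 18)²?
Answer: 676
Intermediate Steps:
h(t, I) = t + I*t*(5 + I)² (h(t, I) = ((5 + I)²*t)*I + t = (t*(5 + I)²)*I + t = I*t*(5 + I)² + t = t + I*t*(5 + I)²)
(h(8, -5) + 18)² = (8*(1 - 5*(5 - 5)²) + 18)² = (8*(1 - 5*0²) + 18)² = (8*(1 - 5*0) + 18)² = (8*(1 + 0) + 18)² = (8*1 + 18)² = (8 + 18)² = 26² = 676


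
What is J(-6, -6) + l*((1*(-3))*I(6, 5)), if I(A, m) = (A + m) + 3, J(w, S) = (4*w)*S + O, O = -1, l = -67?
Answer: 2957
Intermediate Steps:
J(w, S) = -1 + 4*S*w (J(w, S) = (4*w)*S - 1 = 4*S*w - 1 = -1 + 4*S*w)
I(A, m) = 3 + A + m
J(-6, -6) + l*((1*(-3))*I(6, 5)) = (-1 + 4*(-6)*(-6)) - 67*1*(-3)*(3 + 6 + 5) = (-1 + 144) - (-201)*14 = 143 - 67*(-42) = 143 + 2814 = 2957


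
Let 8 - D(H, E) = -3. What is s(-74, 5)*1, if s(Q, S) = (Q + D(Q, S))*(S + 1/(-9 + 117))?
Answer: -3787/12 ≈ -315.58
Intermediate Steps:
D(H, E) = 11 (D(H, E) = 8 - 1*(-3) = 8 + 3 = 11)
s(Q, S) = (11 + Q)*(1/108 + S) (s(Q, S) = (Q + 11)*(S + 1/(-9 + 117)) = (11 + Q)*(S + 1/108) = (11 + Q)*(1/108 + S))
s(-74, 5)*1 = (11/108 + 11*5 + (1/108)*(-74) - 74*5)*1 = (11/108 + 55 - 37/54 - 370)*1 = -3787/12*1 = -3787/12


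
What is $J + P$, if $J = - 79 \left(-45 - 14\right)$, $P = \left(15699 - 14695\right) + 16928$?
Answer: $22593$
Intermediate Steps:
$P = 17932$ ($P = 1004 + 16928 = 17932$)
$J = 4661$ ($J = \left(-79\right) \left(-59\right) = 4661$)
$J + P = 4661 + 17932 = 22593$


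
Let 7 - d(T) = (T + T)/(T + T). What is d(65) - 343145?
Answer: -343139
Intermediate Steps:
d(T) = 6 (d(T) = 7 - (T + T)/(T + T) = 7 - 2*T/(2*T) = 7 - 2*T*1/(2*T) = 7 - 1*1 = 7 - 1 = 6)
d(65) - 343145 = 6 - 343145 = -343139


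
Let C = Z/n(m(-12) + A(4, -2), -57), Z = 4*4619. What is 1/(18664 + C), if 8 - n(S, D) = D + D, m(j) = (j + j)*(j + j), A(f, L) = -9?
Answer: 61/1147742 ≈ 5.3148e-5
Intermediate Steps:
m(j) = 4*j**2 (m(j) = (2*j)*(2*j) = 4*j**2)
n(S, D) = 8 - 2*D (n(S, D) = 8 - (D + D) = 8 - 2*D)
Z = 18476
C = 9238/61 (C = 18476/(8 - 2*(-57)) = 18476/(8 + 114) = 18476/122 = 18476*(1/122) = 9238/61 ≈ 151.44)
1/(18664 + C) = 1/(18664 + 9238/61) = 1/(1147742/61) = 61/1147742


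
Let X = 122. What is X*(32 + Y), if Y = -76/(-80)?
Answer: 40199/10 ≈ 4019.9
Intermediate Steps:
Y = 19/20 (Y = -76*(-1/80) = 19/20 ≈ 0.95000)
X*(32 + Y) = 122*(32 + 19/20) = 122*(659/20) = 40199/10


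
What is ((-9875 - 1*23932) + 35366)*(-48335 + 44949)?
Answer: -5278774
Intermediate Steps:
((-9875 - 1*23932) + 35366)*(-48335 + 44949) = ((-9875 - 23932) + 35366)*(-3386) = (-33807 + 35366)*(-3386) = 1559*(-3386) = -5278774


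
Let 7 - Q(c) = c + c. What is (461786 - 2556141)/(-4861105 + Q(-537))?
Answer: 2094355/4860024 ≈ 0.43093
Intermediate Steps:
Q(c) = 7 - 2*c (Q(c) = 7 - (c + c) = 7 - 2*c)
(461786 - 2556141)/(-4861105 + Q(-537)) = (461786 - 2556141)/(-4861105 + (7 - 2*(-537))) = -2094355/(-4861105 + (7 + 1074)) = -2094355/(-4861105 + 1081) = -2094355/(-4860024) = -2094355*(-1/4860024) = 2094355/4860024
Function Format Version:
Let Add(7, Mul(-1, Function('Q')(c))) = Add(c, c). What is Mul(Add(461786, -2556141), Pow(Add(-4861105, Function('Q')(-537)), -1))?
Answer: Rational(2094355, 4860024) ≈ 0.43093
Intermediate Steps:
Function('Q')(c) = Add(7, Mul(-2, c)) (Function('Q')(c) = Add(7, Mul(-1, Add(c, c))) = Add(7, Mul(-1, Mul(2, c))) = Add(7, Mul(-2, c)))
Mul(Add(461786, -2556141), Pow(Add(-4861105, Function('Q')(-537)), -1)) = Mul(Add(461786, -2556141), Pow(Add(-4861105, Add(7, Mul(-2, -537))), -1)) = Mul(-2094355, Pow(Add(-4861105, Add(7, 1074)), -1)) = Mul(-2094355, Pow(Add(-4861105, 1081), -1)) = Mul(-2094355, Pow(-4860024, -1)) = Mul(-2094355, Rational(-1, 4860024)) = Rational(2094355, 4860024)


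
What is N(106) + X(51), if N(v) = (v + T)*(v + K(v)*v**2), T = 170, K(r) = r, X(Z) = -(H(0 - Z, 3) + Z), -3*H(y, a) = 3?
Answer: 328749622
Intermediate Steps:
H(y, a) = -1 (H(y, a) = -1/3*3 = -1)
X(Z) = 1 - Z (X(Z) = -(-1 + Z) = 1 - Z)
N(v) = (170 + v)*(v + v**3) (N(v) = (v + 170)*(v + v*v**2) = (170 + v)*(v + v**3))
N(106) + X(51) = 106*(170 + 106 + 106**3 + 170*106**2) + (1 - 1*51) = 106*(170 + 106 + 1191016 + 170*11236) + (1 - 51) = 106*(170 + 106 + 1191016 + 1910120) - 50 = 106*3101412 - 50 = 328749672 - 50 = 328749622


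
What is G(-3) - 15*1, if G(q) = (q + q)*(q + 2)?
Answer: -9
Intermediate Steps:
G(q) = 2*q*(2 + q) (G(q) = (2*q)*(2 + q) = 2*q*(2 + q))
G(-3) - 15*1 = 2*(-3)*(2 - 3) - 15*1 = 2*(-3)*(-1) - 15 = 6 - 15 = -9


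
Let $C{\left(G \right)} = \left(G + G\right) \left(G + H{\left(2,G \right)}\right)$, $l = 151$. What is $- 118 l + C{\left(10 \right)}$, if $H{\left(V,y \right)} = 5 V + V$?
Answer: $-17378$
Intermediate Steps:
$H{\left(V,y \right)} = 6 V$
$C{\left(G \right)} = 2 G \left(12 + G\right)$ ($C{\left(G \right)} = \left(G + G\right) \left(G + 6 \cdot 2\right) = 2 G \left(G + 12\right) = 2 G \left(12 + G\right)$)
$- 118 l + C{\left(10 \right)} = \left(-118\right) 151 + 2 \cdot 10 \left(12 + 10\right) = -17818 + 2 \cdot 10 \cdot 22 = -17818 + 440 = -17378$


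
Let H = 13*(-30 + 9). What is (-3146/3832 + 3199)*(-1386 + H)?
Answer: -10165872549/1916 ≈ -5.3058e+6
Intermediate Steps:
H = -273 (H = 13*(-21) = -273)
(-3146/3832 + 3199)*(-1386 + H) = (-3146/3832 + 3199)*(-1386 - 273) = (-3146*1/3832 + 3199)*(-1659) = (-1573/1916 + 3199)*(-1659) = (6127711/1916)*(-1659) = -10165872549/1916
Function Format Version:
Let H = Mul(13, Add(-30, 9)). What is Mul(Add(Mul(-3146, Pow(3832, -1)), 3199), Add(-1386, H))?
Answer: Rational(-10165872549, 1916) ≈ -5.3058e+6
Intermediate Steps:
H = -273 (H = Mul(13, -21) = -273)
Mul(Add(Mul(-3146, Pow(3832, -1)), 3199), Add(-1386, H)) = Mul(Add(Mul(-3146, Pow(3832, -1)), 3199), Add(-1386, -273)) = Mul(Add(Mul(-3146, Rational(1, 3832)), 3199), -1659) = Mul(Add(Rational(-1573, 1916), 3199), -1659) = Mul(Rational(6127711, 1916), -1659) = Rational(-10165872549, 1916)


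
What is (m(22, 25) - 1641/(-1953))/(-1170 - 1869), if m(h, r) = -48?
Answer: 30701/1978389 ≈ 0.015518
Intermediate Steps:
(m(22, 25) - 1641/(-1953))/(-1170 - 1869) = (-48 - 1641/(-1953))/(-1170 - 1869) = (-48 - 1641*(-1/1953))/(-3039) = (-48 + 547/651)*(-1/3039) = -30701/651*(-1/3039) = 30701/1978389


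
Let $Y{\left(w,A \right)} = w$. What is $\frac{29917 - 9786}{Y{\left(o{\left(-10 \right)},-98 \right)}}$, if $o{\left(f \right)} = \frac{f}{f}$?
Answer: $20131$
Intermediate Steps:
$o{\left(f \right)} = 1$
$\frac{29917 - 9786}{Y{\left(o{\left(-10 \right)},-98 \right)}} = \frac{29917 - 9786}{1} = 20131 \cdot 1 = 20131$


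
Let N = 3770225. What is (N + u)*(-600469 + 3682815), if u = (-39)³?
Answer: 11438296265476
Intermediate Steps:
u = -59319
(N + u)*(-600469 + 3682815) = (3770225 - 59319)*(-600469 + 3682815) = 3710906*3082346 = 11438296265476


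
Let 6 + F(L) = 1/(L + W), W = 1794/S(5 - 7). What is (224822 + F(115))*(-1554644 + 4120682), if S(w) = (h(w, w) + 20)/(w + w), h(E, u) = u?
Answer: 490930317857694/851 ≈ 5.7689e+11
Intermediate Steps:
S(w) = (20 + w)/(2*w) (S(w) = (w + 20)/(w + w) = (20 + w)/((2*w)) = (20 + w)*(1/(2*w)) = (20 + w)/(2*w))
W = -1196/3 (W = 1794/(((20 + (5 - 7))/(2*(5 - 7)))) = 1794/(((1/2)*(20 - 2)/(-2))) = 1794/(((1/2)*(-1/2)*18)) = 1794/(-9/2) = 1794*(-2/9) = -1196/3 ≈ -398.67)
F(L) = -6 + 1/(-1196/3 + L) (F(L) = -6 + 1/(L - 1196/3) = -6 + 1/(-1196/3 + L))
(224822 + F(115))*(-1554644 + 4120682) = (224822 + 3*(2393 - 6*115)/(-1196 + 3*115))*(-1554644 + 4120682) = (224822 + 3*(2393 - 690)/(-1196 + 345))*2566038 = (224822 + 3*1703/(-851))*2566038 = (224822 + 3*(-1/851)*1703)*2566038 = (224822 - 5109/851)*2566038 = (191318413/851)*2566038 = 490930317857694/851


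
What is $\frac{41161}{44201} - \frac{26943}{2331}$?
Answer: $- \frac{52141012}{4906311} \approx -10.627$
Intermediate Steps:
$\frac{41161}{44201} - \frac{26943}{2331} = 41161 \cdot \frac{1}{44201} - \frac{1283}{111} = \frac{41161}{44201} - \frac{1283}{111} = - \frac{52141012}{4906311}$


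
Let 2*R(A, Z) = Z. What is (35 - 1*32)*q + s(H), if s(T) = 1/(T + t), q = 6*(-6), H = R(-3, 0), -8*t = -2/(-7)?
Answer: -136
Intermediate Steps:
R(A, Z) = Z/2
t = -1/28 (t = -(-1)/(4*(-7)) = -(-1)*(-1)/(4*7) = -⅛*2/7 = -1/28 ≈ -0.035714)
H = 0 (H = (½)*0 = 0)
q = -36
s(T) = 1/(-1/28 + T) (s(T) = 1/(T - 1/28) = 1/(-1/28 + T))
(35 - 1*32)*q + s(H) = (35 - 1*32)*(-36) + 28/(-1 + 28*0) = (35 - 32)*(-36) + 28/(-1 + 0) = 3*(-36) + 28/(-1) = -108 + 28*(-1) = -108 - 28 = -136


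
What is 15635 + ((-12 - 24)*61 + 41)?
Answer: 13480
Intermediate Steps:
15635 + ((-12 - 24)*61 + 41) = 15635 + (-36*61 + 41) = 15635 + (-2196 + 41) = 15635 - 2155 = 13480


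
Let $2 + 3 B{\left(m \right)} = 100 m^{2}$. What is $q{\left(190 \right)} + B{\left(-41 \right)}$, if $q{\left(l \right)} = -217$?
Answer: $\frac{167447}{3} \approx 55816.0$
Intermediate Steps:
$B{\left(m \right)} = - \frac{2}{3} + \frac{100 m^{2}}{3}$
$q{\left(190 \right)} + B{\left(-41 \right)} = -217 - \left(\frac{2}{3} - \frac{100 \left(-41\right)^{2}}{3}\right) = -217 + \left(- \frac{2}{3} + \frac{100}{3} \cdot 1681\right) = -217 + \left(- \frac{2}{3} + \frac{168100}{3}\right) = -217 + \frac{168098}{3} = \frac{167447}{3}$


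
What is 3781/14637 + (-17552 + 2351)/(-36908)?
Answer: 362046185/540222396 ≈ 0.67018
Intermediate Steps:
3781/14637 + (-17552 + 2351)/(-36908) = 3781*(1/14637) - 15201*(-1/36908) = 3781/14637 + 15201/36908 = 362046185/540222396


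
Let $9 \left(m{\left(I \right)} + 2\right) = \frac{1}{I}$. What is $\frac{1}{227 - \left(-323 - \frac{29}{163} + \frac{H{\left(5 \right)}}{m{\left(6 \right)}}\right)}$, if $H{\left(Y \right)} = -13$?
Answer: $\frac{17441}{9481227} \approx 0.0018395$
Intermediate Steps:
$m{\left(I \right)} = -2 + \frac{1}{9 I}$
$\frac{1}{227 - \left(-323 - \frac{29}{163} + \frac{H{\left(5 \right)}}{m{\left(6 \right)}}\right)} = \frac{1}{227 - \left(-323 - \frac{29}{163} - \frac{13}{-2 + \frac{1}{9 \cdot 6}}\right)} = \frac{1}{227 - \left(-323 - \frac{29}{163} - \frac{13}{-2 + \frac{1}{9} \cdot \frac{1}{6}}\right)} = \frac{1}{227 + \left(323 - \left(- \frac{13}{-2 + \frac{1}{54}} - \frac{29}{163}\right)\right)} = \frac{1}{227 + \left(323 - \left(- \frac{13}{- \frac{107}{54}} - \frac{29}{163}\right)\right)} = \frac{1}{227 + \left(323 - \left(\left(-13\right) \left(- \frac{54}{107}\right) - \frac{29}{163}\right)\right)} = \frac{1}{227 + \left(323 - \left(\frac{702}{107} - \frac{29}{163}\right)\right)} = \frac{1}{227 + \left(323 - \frac{111323}{17441}\right)} = \frac{1}{227 + \frac{5522120}{17441}} = \frac{1}{\frac{9481227}{17441}} = \frac{17441}{9481227}$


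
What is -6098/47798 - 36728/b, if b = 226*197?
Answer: -506755025/532015639 ≈ -0.95252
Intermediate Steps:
b = 44522
-6098/47798 - 36728/b = -6098/47798 - 36728/44522 = -6098*1/47798 - 36728*1/44522 = -3049/23899 - 18364/22261 = -506755025/532015639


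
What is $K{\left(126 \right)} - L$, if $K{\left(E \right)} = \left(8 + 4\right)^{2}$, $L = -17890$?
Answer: $18034$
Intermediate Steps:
$K{\left(E \right)} = 144$ ($K{\left(E \right)} = 12^{2} = 144$)
$K{\left(126 \right)} - L = 144 - -17890 = 144 + 17890 = 18034$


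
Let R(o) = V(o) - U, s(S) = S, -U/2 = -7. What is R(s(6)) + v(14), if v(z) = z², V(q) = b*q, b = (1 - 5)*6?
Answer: 38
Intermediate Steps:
U = 14 (U = -2*(-7) = 14)
b = -24 (b = -4*6 = -24)
V(q) = -24*q
R(o) = -14 - 24*o (R(o) = -24*o - 1*14 = -24*o - 14 = -14 - 24*o)
R(s(6)) + v(14) = (-14 - 24*6) + 14² = (-14 - 144) + 196 = -158 + 196 = 38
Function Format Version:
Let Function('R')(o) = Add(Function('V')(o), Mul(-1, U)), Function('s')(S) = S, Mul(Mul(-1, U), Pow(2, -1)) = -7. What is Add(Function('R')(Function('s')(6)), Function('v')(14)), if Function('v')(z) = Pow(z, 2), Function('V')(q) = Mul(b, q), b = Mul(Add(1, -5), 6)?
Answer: 38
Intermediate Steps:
U = 14 (U = Mul(-2, -7) = 14)
b = -24 (b = Mul(-4, 6) = -24)
Function('V')(q) = Mul(-24, q)
Function('R')(o) = Add(-14, Mul(-24, o)) (Function('R')(o) = Add(Mul(-24, o), Mul(-1, 14)) = Add(Mul(-24, o), -14) = Add(-14, Mul(-24, o)))
Add(Function('R')(Function('s')(6)), Function('v')(14)) = Add(Add(-14, Mul(-24, 6)), Pow(14, 2)) = Add(Add(-14, -144), 196) = Add(-158, 196) = 38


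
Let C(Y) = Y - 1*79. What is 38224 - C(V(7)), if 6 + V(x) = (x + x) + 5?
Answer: 38290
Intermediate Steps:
V(x) = -1 + 2*x (V(x) = -6 + ((x + x) + 5) = -6 + (2*x + 5) = -6 + (5 + 2*x) = -1 + 2*x)
C(Y) = -79 + Y (C(Y) = Y - 79 = -79 + Y)
38224 - C(V(7)) = 38224 - (-79 + (-1 + 2*7)) = 38224 - (-79 + (-1 + 14)) = 38224 - (-79 + 13) = 38224 - 1*(-66) = 38224 + 66 = 38290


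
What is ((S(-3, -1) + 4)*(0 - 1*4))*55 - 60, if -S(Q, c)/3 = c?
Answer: -1600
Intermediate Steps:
S(Q, c) = -3*c
((S(-3, -1) + 4)*(0 - 1*4))*55 - 60 = ((-3*(-1) + 4)*(0 - 1*4))*55 - 60 = ((3 + 4)*(0 - 4))*55 - 60 = (7*(-4))*55 - 60 = -28*55 - 60 = -1540 - 60 = -1600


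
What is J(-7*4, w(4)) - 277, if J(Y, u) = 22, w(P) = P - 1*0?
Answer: -255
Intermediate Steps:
w(P) = P (w(P) = P + 0 = P)
J(-7*4, w(4)) - 277 = 22 - 277 = -255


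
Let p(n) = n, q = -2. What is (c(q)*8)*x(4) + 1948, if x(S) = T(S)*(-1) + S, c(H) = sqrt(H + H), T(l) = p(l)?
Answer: 1948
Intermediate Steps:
T(l) = l
c(H) = sqrt(2)*sqrt(H) (c(H) = sqrt(2*H) = sqrt(2)*sqrt(H))
x(S) = 0 (x(S) = S*(-1) + S = -S + S = 0)
(c(q)*8)*x(4) + 1948 = ((sqrt(2)*sqrt(-2))*8)*0 + 1948 = ((sqrt(2)*(I*sqrt(2)))*8)*0 + 1948 = ((2*I)*8)*0 + 1948 = (16*I)*0 + 1948 = 0 + 1948 = 1948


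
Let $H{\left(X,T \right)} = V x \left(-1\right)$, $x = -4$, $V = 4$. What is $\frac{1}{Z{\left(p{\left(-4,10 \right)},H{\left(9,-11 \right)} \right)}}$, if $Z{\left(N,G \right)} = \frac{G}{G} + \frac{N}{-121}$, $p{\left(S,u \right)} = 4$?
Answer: $\frac{121}{117} \approx 1.0342$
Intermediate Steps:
$H{\left(X,T \right)} = 16$ ($H{\left(X,T \right)} = 4 \left(-4\right) \left(-1\right) = \left(-16\right) \left(-1\right) = 16$)
$Z{\left(N,G \right)} = 1 - \frac{N}{121}$ ($Z{\left(N,G \right)} = 1 + N \left(- \frac{1}{121}\right) = 1 - \frac{N}{121}$)
$\frac{1}{Z{\left(p{\left(-4,10 \right)},H{\left(9,-11 \right)} \right)}} = \frac{1}{1 - \frac{4}{121}} = \frac{1}{\frac{117}{121}} = \frac{121}{117}$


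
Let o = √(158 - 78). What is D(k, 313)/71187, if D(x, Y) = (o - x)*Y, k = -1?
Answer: 313/71187 + 1252*√5/71187 ≈ 0.043724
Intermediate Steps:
o = 4*√5 (o = √80 = 4*√5 ≈ 8.9443)
D(x, Y) = Y*(-x + 4*√5) (D(x, Y) = (4*√5 - x)*Y = (-x + 4*√5)*Y = Y*(-x + 4*√5))
D(k, 313)/71187 = (313*(-1*(-1) + 4*√5))/71187 = (313*(1 + 4*√5))*(1/71187) = (313 + 1252*√5)*(1/71187) = 313/71187 + 1252*√5/71187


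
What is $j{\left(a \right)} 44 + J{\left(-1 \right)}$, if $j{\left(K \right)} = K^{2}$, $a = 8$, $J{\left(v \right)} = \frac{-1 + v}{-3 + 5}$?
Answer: $2815$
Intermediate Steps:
$J{\left(v \right)} = - \frac{1}{2} + \frac{v}{2}$ ($J{\left(v \right)} = \frac{-1 + v}{2} = \left(-1 + v\right) \frac{1}{2} = - \frac{1}{2} + \frac{v}{2}$)
$j{\left(a \right)} 44 + J{\left(-1 \right)} = 8^{2} \cdot 44 + \left(- \frac{1}{2} + \frac{1}{2} \left(-1\right)\right) = 64 \cdot 44 - 1 = 2816 - 1 = 2815$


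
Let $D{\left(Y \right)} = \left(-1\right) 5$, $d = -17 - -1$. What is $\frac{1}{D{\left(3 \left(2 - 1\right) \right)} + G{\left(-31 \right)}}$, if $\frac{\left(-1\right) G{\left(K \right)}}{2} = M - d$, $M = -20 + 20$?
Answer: $- \frac{1}{37} \approx -0.027027$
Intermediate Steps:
$M = 0$
$d = -16$ ($d = -17 + 1 = -16$)
$D{\left(Y \right)} = -5$
$G{\left(K \right)} = -32$ ($G{\left(K \right)} = - 2 \left(0 - -16\right) = - 2 \left(0 + 16\right) = \left(-2\right) 16 = -32$)
$\frac{1}{D{\left(3 \left(2 - 1\right) \right)} + G{\left(-31 \right)}} = \frac{1}{-5 - 32} = \frac{1}{-37} = - \frac{1}{37}$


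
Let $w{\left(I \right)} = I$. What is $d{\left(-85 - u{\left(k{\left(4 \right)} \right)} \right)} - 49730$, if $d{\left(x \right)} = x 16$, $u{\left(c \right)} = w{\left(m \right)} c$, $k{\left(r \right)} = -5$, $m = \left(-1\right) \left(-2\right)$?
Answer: $-50930$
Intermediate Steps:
$m = 2$
$u{\left(c \right)} = 2 c$
$d{\left(x \right)} = 16 x$
$d{\left(-85 - u{\left(k{\left(4 \right)} \right)} \right)} - 49730 = 16 \left(-85 - 2 \left(-5\right)\right) - 49730 = 16 \left(-85 - -10\right) - 49730 = 16 \left(-85 + 10\right) - 49730 = 16 \left(-75\right) - 49730 = -1200 - 49730 = -50930$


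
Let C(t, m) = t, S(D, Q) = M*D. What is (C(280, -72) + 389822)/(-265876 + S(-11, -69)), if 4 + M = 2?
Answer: -65017/44309 ≈ -1.4674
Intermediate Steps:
M = -2 (M = -4 + 2 = -2)
S(D, Q) = -2*D
(C(280, -72) + 389822)/(-265876 + S(-11, -69)) = (280 + 389822)/(-265876 - 2*(-11)) = 390102/(-265876 + 22) = 390102/(-265854) = 390102*(-1/265854) = -65017/44309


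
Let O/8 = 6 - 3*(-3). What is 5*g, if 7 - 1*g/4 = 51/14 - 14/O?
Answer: 1459/21 ≈ 69.476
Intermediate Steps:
O = 120 (O = 8*(6 - 3*(-3)) = 8*(6 + 9) = 8*15 = 120)
g = 1459/105 (g = 28 - 4*(51/14 - 14/120) = 28 - 4*(51*(1/14) - 14*1/120) = 28 - 4*(51/14 - 7/60) = 28 - 4*1481/420 = 28 - 1481/105 = 1459/105 ≈ 13.895)
5*g = 5*(1459/105) = 1459/21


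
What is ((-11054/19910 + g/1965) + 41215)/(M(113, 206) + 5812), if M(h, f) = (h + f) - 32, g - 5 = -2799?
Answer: 32247665552/4772241837 ≈ 6.7573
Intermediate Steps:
g = -2794 (g = 5 - 2799 = -2794)
M(h, f) = -32 + f + h (M(h, f) = (f + h) - 32 = -32 + f + h)
((-11054/19910 + g/1965) + 41215)/(M(113, 206) + 5812) = ((-11054/19910 - 2794/1965) + 41215)/((-32 + 206 + 113) + 5812) = ((-11054*1/19910 - 2794*1/1965) + 41215)/(287 + 5812) = ((-5527/9955 - 2794/1965) + 41215)/6099 = (-1546993/782463 + 41215)*(1/6099) = (32247665552/782463)*(1/6099) = 32247665552/4772241837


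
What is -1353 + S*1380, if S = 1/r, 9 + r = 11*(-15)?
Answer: -39467/29 ≈ -1360.9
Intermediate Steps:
r = -174 (r = -9 + 11*(-15) = -9 - 165 = -174)
S = -1/174 (S = 1/(-174) = -1/174 ≈ -0.0057471)
-1353 + S*1380 = -1353 - 1/174*1380 = -1353 - 230/29 = -39467/29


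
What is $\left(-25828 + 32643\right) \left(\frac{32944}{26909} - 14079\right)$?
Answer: $- \frac{36361275755}{379} \approx -9.594 \cdot 10^{7}$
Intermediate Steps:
$\left(-25828 + 32643\right) \left(\frac{32944}{26909} - 14079\right) = 6815 \left(32944 \cdot \frac{1}{26909} - 14079\right) = 6815 \left(\frac{464}{379} - 14079\right) = 6815 \left(- \frac{5335477}{379}\right) = - \frac{36361275755}{379}$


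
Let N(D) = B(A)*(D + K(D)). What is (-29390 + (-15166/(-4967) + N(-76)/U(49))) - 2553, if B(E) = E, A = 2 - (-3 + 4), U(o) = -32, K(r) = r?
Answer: -634488487/19868 ≈ -31935.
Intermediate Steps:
A = 1 (A = 2 - 1*1 = 2 - 1 = 1)
N(D) = 2*D (N(D) = 1*(D + D) = 1*(2*D) = 2*D)
(-29390 + (-15166/(-4967) + N(-76)/U(49))) - 2553 = (-29390 + (-15166/(-4967) + (2*(-76))/(-32))) - 2553 = (-29390 + (-15166*(-1/4967) - 152*(-1/32))) - 2553 = (-29390 + (15166/4967 + 19/4)) - 2553 = (-29390 + 155037/19868) - 2553 = -583765483/19868 - 2553 = -634488487/19868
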